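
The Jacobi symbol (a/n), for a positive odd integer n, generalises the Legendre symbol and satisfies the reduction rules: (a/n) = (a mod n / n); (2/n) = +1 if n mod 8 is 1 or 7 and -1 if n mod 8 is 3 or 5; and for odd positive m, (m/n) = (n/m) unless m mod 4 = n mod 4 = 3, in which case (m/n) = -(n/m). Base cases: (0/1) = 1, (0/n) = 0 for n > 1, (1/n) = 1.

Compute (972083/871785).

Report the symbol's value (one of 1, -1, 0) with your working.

-1

(972083/871785) = (100298/871785)   [reduce mod 871785]
100298 = 2^1·50149; (2/871785) = +1 since 871785 mod 8 = 1, so (100298/871785) = (+1)^1·(50149/871785); sign now +1
reciprocity: (50149/871785) = +1·(871785/50149) since 50149 mod 4 = 1, 871785 mod 4 = 1; sign now +1
(871785/50149) = (19252/50149)   [reduce mod 50149]
19252 = 2^2·4813; (2/50149) = -1 since 50149 mod 8 = 5, so (19252/50149) = (-1)^2·(4813/50149); sign now +1
reciprocity: (4813/50149) = +1·(50149/4813) since 4813 mod 4 = 1, 50149 mod 4 = 1; sign now +1
(50149/4813) = (2019/4813)   [reduce mod 4813]
reciprocity: (2019/4813) = +1·(4813/2019) since 2019 mod 4 = 3, 4813 mod 4 = 1; sign now +1
(4813/2019) = (775/2019)   [reduce mod 2019]
reciprocity: (775/2019) = -1·(2019/775) since 775 mod 4 = 3, 2019 mod 4 = 3; sign now -1
(2019/775) = (469/775)   [reduce mod 775]
reciprocity: (469/775) = +1·(775/469) since 469 mod 4 = 1, 775 mod 4 = 3; sign now -1
(775/469) = (306/469)   [reduce mod 469]
306 = 2^1·153; (2/469) = -1 since 469 mod 8 = 5, so (306/469) = (-1)^1·(153/469); sign now +1
reciprocity: (153/469) = +1·(469/153) since 153 mod 4 = 1, 469 mod 4 = 1; sign now +1
(469/153) = (10/153)   [reduce mod 153]
10 = 2^1·5; (2/153) = +1 since 153 mod 8 = 1, so (10/153) = (+1)^1·(5/153); sign now +1
reciprocity: (5/153) = +1·(153/5) since 5 mod 4 = 1, 153 mod 4 = 1; sign now +1
(153/5) = (3/5)   [reduce mod 5]
reciprocity: (3/5) = +1·(5/3) since 3 mod 4 = 3, 5 mod 4 = 1; sign now +1
(5/3) = (2/3)   [reduce mod 3]
2 = 2^1·1; (2/3) = -1 since 3 mod 8 = 3, so (2/3) = (-1)^1·(1/3); sign now -1
(1/3) = 1; final value = sign = -1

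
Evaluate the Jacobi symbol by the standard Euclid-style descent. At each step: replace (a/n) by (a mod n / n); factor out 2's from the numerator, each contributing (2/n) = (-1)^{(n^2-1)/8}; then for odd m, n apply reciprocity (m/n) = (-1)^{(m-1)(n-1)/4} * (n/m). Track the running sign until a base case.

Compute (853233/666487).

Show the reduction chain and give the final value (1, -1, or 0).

-1

(853233/666487): 853233 mod 666487 = 186746, so (853233/666487) = (186746/666487)
factor out 2^1: 186746 = 2^1·93373; with 666487 mod 8 = 7, (2/666487) = +1; sign now +1; continue with (93373/666487)
flip (93373/666487) -> (666487/93373): both odd, 93373 mod 4 = 1, 666487 mod 4 = 3, so the flip contributes +1; sign now +1
(666487/93373): 666487 mod 93373 = 12876, so (666487/93373) = (12876/93373)
factor out 2^2: 12876 = 2^2·3219; with 93373 mod 8 = 5, (2/93373) = -1; sign now +1; continue with (3219/93373)
flip (3219/93373) -> (93373/3219): both odd, 3219 mod 4 = 3, 93373 mod 4 = 1, so the flip contributes +1; sign now +1
(93373/3219): 93373 mod 3219 = 22, so (93373/3219) = (22/3219)
factor out 2^1: 22 = 2^1·11; with 3219 mod 8 = 3, (2/3219) = -1; sign now -1; continue with (11/3219)
flip (11/3219) -> (3219/11): both odd, 11 mod 4 = 3, 3219 mod 4 = 3, so the flip contributes -1; sign now +1
(3219/11): 3219 mod 11 = 7, so (3219/11) = (7/11)
flip (7/11) -> (11/7): both odd, 7 mod 4 = 3, 11 mod 4 = 3, so the flip contributes -1; sign now -1
(11/7): 11 mod 7 = 4, so (11/7) = (4/7)
factor out 2^2: 4 = 2^2·1; with 7 mod 8 = 7, (2/7) = +1; sign now -1; continue with (1/7)
reached (1/7) = 1, so the symbol is -1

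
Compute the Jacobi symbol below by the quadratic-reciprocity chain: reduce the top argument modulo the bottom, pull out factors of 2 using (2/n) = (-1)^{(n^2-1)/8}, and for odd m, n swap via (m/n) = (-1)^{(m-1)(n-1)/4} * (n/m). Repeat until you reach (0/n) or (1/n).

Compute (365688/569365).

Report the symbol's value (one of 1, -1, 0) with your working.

365688 = 2^3·45711; (2/569365) = -1 since 569365 mod 8 = 5, so (365688/569365) = (-1)^3·(45711/569365); sign now -1
reciprocity: (45711/569365) = +1·(569365/45711) since 45711 mod 4 = 3, 569365 mod 4 = 1; sign now -1
(569365/45711) = (20833/45711)   [reduce mod 45711]
reciprocity: (20833/45711) = +1·(45711/20833) since 20833 mod 4 = 1, 45711 mod 4 = 3; sign now -1
(45711/20833) = (4045/20833)   [reduce mod 20833]
reciprocity: (4045/20833) = +1·(20833/4045) since 4045 mod 4 = 1, 20833 mod 4 = 1; sign now -1
(20833/4045) = (608/4045)   [reduce mod 4045]
608 = 2^5·19; (2/4045) = -1 since 4045 mod 8 = 5, so (608/4045) = (-1)^5·(19/4045); sign now +1
reciprocity: (19/4045) = +1·(4045/19) since 19 mod 4 = 3, 4045 mod 4 = 1; sign now +1
(4045/19) = (17/19)   [reduce mod 19]
reciprocity: (17/19) = +1·(19/17) since 17 mod 4 = 1, 19 mod 4 = 3; sign now +1
(19/17) = (2/17)   [reduce mod 17]
2 = 2^1·1; (2/17) = +1 since 17 mod 8 = 1, so (2/17) = (+1)^1·(1/17); sign now +1
(1/17) = 1; final value = sign = +1

1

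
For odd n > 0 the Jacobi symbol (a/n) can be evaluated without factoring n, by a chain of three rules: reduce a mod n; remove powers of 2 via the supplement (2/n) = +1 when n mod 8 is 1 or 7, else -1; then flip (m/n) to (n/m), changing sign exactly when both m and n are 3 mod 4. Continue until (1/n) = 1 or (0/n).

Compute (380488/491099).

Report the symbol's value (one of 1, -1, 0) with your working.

380488 = 2^3·47561; (2/491099) = -1 since 491099 mod 8 = 3, so (380488/491099) = (-1)^3·(47561/491099); sign now -1
reciprocity: (47561/491099) = +1·(491099/47561) since 47561 mod 4 = 1, 491099 mod 4 = 3; sign now -1
(491099/47561) = (15489/47561)   [reduce mod 47561]
reciprocity: (15489/47561) = +1·(47561/15489) since 15489 mod 4 = 1, 47561 mod 4 = 1; sign now -1
(47561/15489) = (1094/15489)   [reduce mod 15489]
1094 = 2^1·547; (2/15489) = +1 since 15489 mod 8 = 1, so (1094/15489) = (+1)^1·(547/15489); sign now -1
reciprocity: (547/15489) = +1·(15489/547) since 547 mod 4 = 3, 15489 mod 4 = 1; sign now -1
(15489/547) = (173/547)   [reduce mod 547]
reciprocity: (173/547) = +1·(547/173) since 173 mod 4 = 1, 547 mod 4 = 3; sign now -1
(547/173) = (28/173)   [reduce mod 173]
28 = 2^2·7; (2/173) = -1 since 173 mod 8 = 5, so (28/173) = (-1)^2·(7/173); sign now -1
reciprocity: (7/173) = +1·(173/7) since 7 mod 4 = 3, 173 mod 4 = 1; sign now -1
(173/7) = (5/7)   [reduce mod 7]
reciprocity: (5/7) = +1·(7/5) since 5 mod 4 = 1, 7 mod 4 = 3; sign now -1
(7/5) = (2/5)   [reduce mod 5]
2 = 2^1·1; (2/5) = -1 since 5 mod 8 = 5, so (2/5) = (-1)^1·(1/5); sign now +1
(1/5) = 1; final value = sign = +1

1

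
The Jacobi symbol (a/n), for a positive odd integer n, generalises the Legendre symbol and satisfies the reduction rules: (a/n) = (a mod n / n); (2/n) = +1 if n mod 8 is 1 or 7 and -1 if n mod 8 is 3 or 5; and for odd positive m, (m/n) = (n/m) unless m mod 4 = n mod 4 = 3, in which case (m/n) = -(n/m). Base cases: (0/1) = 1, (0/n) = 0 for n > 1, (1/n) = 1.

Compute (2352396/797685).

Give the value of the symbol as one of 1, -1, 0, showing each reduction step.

(2352396/797685) = (757026/797685)   [reduce mod 797685]
757026 = 2^1·378513; (2/797685) = -1 since 797685 mod 8 = 5, so (757026/797685) = (-1)^1·(378513/797685); sign now -1
reciprocity: (378513/797685) = +1·(797685/378513) since 378513 mod 4 = 1, 797685 mod 4 = 1; sign now -1
(797685/378513) = (40659/378513)   [reduce mod 378513]
reciprocity: (40659/378513) = +1·(378513/40659) since 40659 mod 4 = 3, 378513 mod 4 = 1; sign now -1
(378513/40659) = (12582/40659)   [reduce mod 40659]
12582 = 2^1·6291; (2/40659) = -1 since 40659 mod 8 = 3, so (12582/40659) = (-1)^1·(6291/40659); sign now +1
reciprocity: (6291/40659) = -1·(40659/6291) since 6291 mod 4 = 3, 40659 mod 4 = 3; sign now -1
(40659/6291) = (2913/6291)   [reduce mod 6291]
reciprocity: (2913/6291) = +1·(6291/2913) since 2913 mod 4 = 1, 6291 mod 4 = 3; sign now -1
(6291/2913) = (465/2913)   [reduce mod 2913]
reciprocity: (465/2913) = +1·(2913/465) since 465 mod 4 = 1, 2913 mod 4 = 1; sign now -1
(2913/465) = (123/465)   [reduce mod 465]
reciprocity: (123/465) = +1·(465/123) since 123 mod 4 = 3, 465 mod 4 = 1; sign now -1
(465/123) = (96/123)   [reduce mod 123]
96 = 2^5·3; (2/123) = -1 since 123 mod 8 = 3, so (96/123) = (-1)^5·(3/123); sign now +1
reciprocity: (3/123) = -1·(123/3) since 3 mod 4 = 3, 123 mod 4 = 3; sign now -1
(123/3) = (0/3)   [reduce mod 3]
(0/3) = 0   [gcd(a, n) > 1]; final value = 0

0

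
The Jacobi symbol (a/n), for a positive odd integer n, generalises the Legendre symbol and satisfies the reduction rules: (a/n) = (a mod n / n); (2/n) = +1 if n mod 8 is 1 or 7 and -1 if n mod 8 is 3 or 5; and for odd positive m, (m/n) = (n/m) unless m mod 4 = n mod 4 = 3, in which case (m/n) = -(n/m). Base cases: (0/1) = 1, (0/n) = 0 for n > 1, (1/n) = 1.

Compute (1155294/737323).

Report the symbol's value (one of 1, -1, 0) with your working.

1

(1155294/737323): 1155294 mod 737323 = 417971, so (1155294/737323) = (417971/737323)
flip (417971/737323) -> (737323/417971): both odd, 417971 mod 4 = 3, 737323 mod 4 = 3, so the flip contributes -1; sign now -1
(737323/417971): 737323 mod 417971 = 319352, so (737323/417971) = (319352/417971)
factor out 2^3: 319352 = 2^3·39919; with 417971 mod 8 = 3, (2/417971) = -1; sign now +1; continue with (39919/417971)
flip (39919/417971) -> (417971/39919): both odd, 39919 mod 4 = 3, 417971 mod 4 = 3, so the flip contributes -1; sign now -1
(417971/39919): 417971 mod 39919 = 18781, so (417971/39919) = (18781/39919)
flip (18781/39919) -> (39919/18781): both odd, 18781 mod 4 = 1, 39919 mod 4 = 3, so the flip contributes +1; sign now -1
(39919/18781): 39919 mod 18781 = 2357, so (39919/18781) = (2357/18781)
flip (2357/18781) -> (18781/2357): both odd, 2357 mod 4 = 1, 18781 mod 4 = 1, so the flip contributes +1; sign now -1
(18781/2357): 18781 mod 2357 = 2282, so (18781/2357) = (2282/2357)
factor out 2^1: 2282 = 2^1·1141; with 2357 mod 8 = 5, (2/2357) = -1; sign now +1; continue with (1141/2357)
flip (1141/2357) -> (2357/1141): both odd, 1141 mod 4 = 1, 2357 mod 4 = 1, so the flip contributes +1; sign now +1
(2357/1141): 2357 mod 1141 = 75, so (2357/1141) = (75/1141)
flip (75/1141) -> (1141/75): both odd, 75 mod 4 = 3, 1141 mod 4 = 1, so the flip contributes +1; sign now +1
(1141/75): 1141 mod 75 = 16, so (1141/75) = (16/75)
factor out 2^4: 16 = 2^4·1; with 75 mod 8 = 3, (2/75) = -1; sign now +1; continue with (1/75)
reached (1/75) = 1, so the symbol is +1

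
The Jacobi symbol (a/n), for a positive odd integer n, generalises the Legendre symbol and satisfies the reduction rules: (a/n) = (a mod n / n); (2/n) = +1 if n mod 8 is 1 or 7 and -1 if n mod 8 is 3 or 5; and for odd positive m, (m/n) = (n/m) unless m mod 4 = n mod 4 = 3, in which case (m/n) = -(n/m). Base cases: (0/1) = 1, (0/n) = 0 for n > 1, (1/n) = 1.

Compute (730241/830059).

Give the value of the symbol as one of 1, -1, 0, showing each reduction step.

flip (730241/830059) -> (830059/730241): both odd, 730241 mod 4 = 1, 830059 mod 4 = 3, so the flip contributes +1; sign now +1
(830059/730241): 830059 mod 730241 = 99818, so (830059/730241) = (99818/730241)
factor out 2^1: 99818 = 2^1·49909; with 730241 mod 8 = 1, (2/730241) = +1; sign now +1; continue with (49909/730241)
flip (49909/730241) -> (730241/49909): both odd, 49909 mod 4 = 1, 730241 mod 4 = 1, so the flip contributes +1; sign now +1
(730241/49909): 730241 mod 49909 = 31515, so (730241/49909) = (31515/49909)
flip (31515/49909) -> (49909/31515): both odd, 31515 mod 4 = 3, 49909 mod 4 = 1, so the flip contributes +1; sign now +1
(49909/31515): 49909 mod 31515 = 18394, so (49909/31515) = (18394/31515)
factor out 2^1: 18394 = 2^1·9197; with 31515 mod 8 = 3, (2/31515) = -1; sign now -1; continue with (9197/31515)
flip (9197/31515) -> (31515/9197): both odd, 9197 mod 4 = 1, 31515 mod 4 = 3, so the flip contributes +1; sign now -1
(31515/9197): 31515 mod 9197 = 3924, so (31515/9197) = (3924/9197)
factor out 2^2: 3924 = 2^2·981; with 9197 mod 8 = 5, (2/9197) = -1; sign now -1; continue with (981/9197)
flip (981/9197) -> (9197/981): both odd, 981 mod 4 = 1, 9197 mod 4 = 1, so the flip contributes +1; sign now -1
(9197/981): 9197 mod 981 = 368, so (9197/981) = (368/981)
factor out 2^4: 368 = 2^4·23; with 981 mod 8 = 5, (2/981) = -1; sign now -1; continue with (23/981)
flip (23/981) -> (981/23): both odd, 23 mod 4 = 3, 981 mod 4 = 1, so the flip contributes +1; sign now -1
(981/23): 981 mod 23 = 15, so (981/23) = (15/23)
flip (15/23) -> (23/15): both odd, 15 mod 4 = 3, 23 mod 4 = 3, so the flip contributes -1; sign now +1
(23/15): 23 mod 15 = 8, so (23/15) = (8/15)
factor out 2^3: 8 = 2^3·1; with 15 mod 8 = 7, (2/15) = +1; sign now +1; continue with (1/15)
reached (1/15) = 1, so the symbol is +1

1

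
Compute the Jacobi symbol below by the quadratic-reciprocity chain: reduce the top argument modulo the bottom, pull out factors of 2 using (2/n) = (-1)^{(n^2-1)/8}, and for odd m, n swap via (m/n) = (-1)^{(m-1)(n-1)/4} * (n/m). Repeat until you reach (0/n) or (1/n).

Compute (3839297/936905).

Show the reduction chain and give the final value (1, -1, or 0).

-1

(3839297/936905): 3839297 mod 936905 = 91677, so (3839297/936905) = (91677/936905)
flip (91677/936905) -> (936905/91677): both odd, 91677 mod 4 = 1, 936905 mod 4 = 1, so the flip contributes +1; sign now +1
(936905/91677): 936905 mod 91677 = 20135, so (936905/91677) = (20135/91677)
flip (20135/91677) -> (91677/20135): both odd, 20135 mod 4 = 3, 91677 mod 4 = 1, so the flip contributes +1; sign now +1
(91677/20135): 91677 mod 20135 = 11137, so (91677/20135) = (11137/20135)
flip (11137/20135) -> (20135/11137): both odd, 11137 mod 4 = 1, 20135 mod 4 = 3, so the flip contributes +1; sign now +1
(20135/11137): 20135 mod 11137 = 8998, so (20135/11137) = (8998/11137)
factor out 2^1: 8998 = 2^1·4499; with 11137 mod 8 = 1, (2/11137) = +1; sign now +1; continue with (4499/11137)
flip (4499/11137) -> (11137/4499): both odd, 4499 mod 4 = 3, 11137 mod 4 = 1, so the flip contributes +1; sign now +1
(11137/4499): 11137 mod 4499 = 2139, so (11137/4499) = (2139/4499)
flip (2139/4499) -> (4499/2139): both odd, 2139 mod 4 = 3, 4499 mod 4 = 3, so the flip contributes -1; sign now -1
(4499/2139): 4499 mod 2139 = 221, so (4499/2139) = (221/2139)
flip (221/2139) -> (2139/221): both odd, 221 mod 4 = 1, 2139 mod 4 = 3, so the flip contributes +1; sign now -1
(2139/221): 2139 mod 221 = 150, so (2139/221) = (150/221)
factor out 2^1: 150 = 2^1·75; with 221 mod 8 = 5, (2/221) = -1; sign now +1; continue with (75/221)
flip (75/221) -> (221/75): both odd, 75 mod 4 = 3, 221 mod 4 = 1, so the flip contributes +1; sign now +1
(221/75): 221 mod 75 = 71, so (221/75) = (71/75)
flip (71/75) -> (75/71): both odd, 71 mod 4 = 3, 75 mod 4 = 3, so the flip contributes -1; sign now -1
(75/71): 75 mod 71 = 4, so (75/71) = (4/71)
factor out 2^2: 4 = 2^2·1; with 71 mod 8 = 7, (2/71) = +1; sign now -1; continue with (1/71)
reached (1/71) = 1, so the symbol is -1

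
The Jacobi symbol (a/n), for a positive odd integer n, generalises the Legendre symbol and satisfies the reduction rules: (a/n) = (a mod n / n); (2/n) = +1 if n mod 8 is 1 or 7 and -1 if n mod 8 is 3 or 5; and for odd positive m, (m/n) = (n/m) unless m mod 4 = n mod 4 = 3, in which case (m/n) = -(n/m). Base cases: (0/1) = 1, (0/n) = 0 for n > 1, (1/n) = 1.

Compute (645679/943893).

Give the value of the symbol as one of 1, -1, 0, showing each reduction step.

1

reciprocity: (645679/943893) = +1·(943893/645679) since 645679 mod 4 = 3, 943893 mod 4 = 1; sign now +1
(943893/645679) = (298214/645679)   [reduce mod 645679]
298214 = 2^1·149107; (2/645679) = +1 since 645679 mod 8 = 7, so (298214/645679) = (+1)^1·(149107/645679); sign now +1
reciprocity: (149107/645679) = -1·(645679/149107) since 149107 mod 4 = 3, 645679 mod 4 = 3; sign now -1
(645679/149107) = (49251/149107)   [reduce mod 149107]
reciprocity: (49251/149107) = -1·(149107/49251) since 49251 mod 4 = 3, 149107 mod 4 = 3; sign now +1
(149107/49251) = (1354/49251)   [reduce mod 49251]
1354 = 2^1·677; (2/49251) = -1 since 49251 mod 8 = 3, so (1354/49251) = (-1)^1·(677/49251); sign now -1
reciprocity: (677/49251) = +1·(49251/677) since 677 mod 4 = 1, 49251 mod 4 = 3; sign now -1
(49251/677) = (507/677)   [reduce mod 677]
reciprocity: (507/677) = +1·(677/507) since 507 mod 4 = 3, 677 mod 4 = 1; sign now -1
(677/507) = (170/507)   [reduce mod 507]
170 = 2^1·85; (2/507) = -1 since 507 mod 8 = 3, so (170/507) = (-1)^1·(85/507); sign now +1
reciprocity: (85/507) = +1·(507/85) since 85 mod 4 = 1, 507 mod 4 = 3; sign now +1
(507/85) = (82/85)   [reduce mod 85]
82 = 2^1·41; (2/85) = -1 since 85 mod 8 = 5, so (82/85) = (-1)^1·(41/85); sign now -1
reciprocity: (41/85) = +1·(85/41) since 41 mod 4 = 1, 85 mod 4 = 1; sign now -1
(85/41) = (3/41)   [reduce mod 41]
reciprocity: (3/41) = +1·(41/3) since 3 mod 4 = 3, 41 mod 4 = 1; sign now -1
(41/3) = (2/3)   [reduce mod 3]
2 = 2^1·1; (2/3) = -1 since 3 mod 8 = 3, so (2/3) = (-1)^1·(1/3); sign now +1
(1/3) = 1; final value = sign = +1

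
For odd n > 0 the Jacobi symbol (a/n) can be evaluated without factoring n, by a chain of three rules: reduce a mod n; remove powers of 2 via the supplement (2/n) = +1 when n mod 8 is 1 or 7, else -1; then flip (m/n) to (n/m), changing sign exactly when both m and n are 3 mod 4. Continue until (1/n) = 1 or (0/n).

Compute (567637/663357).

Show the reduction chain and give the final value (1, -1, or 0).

-1

reciprocity: (567637/663357) = +1·(663357/567637) since 567637 mod 4 = 1, 663357 mod 4 = 1; sign now +1
(663357/567637) = (95720/567637)   [reduce mod 567637]
95720 = 2^3·11965; (2/567637) = -1 since 567637 mod 8 = 5, so (95720/567637) = (-1)^3·(11965/567637); sign now -1
reciprocity: (11965/567637) = +1·(567637/11965) since 11965 mod 4 = 1, 567637 mod 4 = 1; sign now -1
(567637/11965) = (5282/11965)   [reduce mod 11965]
5282 = 2^1·2641; (2/11965) = -1 since 11965 mod 8 = 5, so (5282/11965) = (-1)^1·(2641/11965); sign now +1
reciprocity: (2641/11965) = +1·(11965/2641) since 2641 mod 4 = 1, 11965 mod 4 = 1; sign now +1
(11965/2641) = (1401/2641)   [reduce mod 2641]
reciprocity: (1401/2641) = +1·(2641/1401) since 1401 mod 4 = 1, 2641 mod 4 = 1; sign now +1
(2641/1401) = (1240/1401)   [reduce mod 1401]
1240 = 2^3·155; (2/1401) = +1 since 1401 mod 8 = 1, so (1240/1401) = (+1)^3·(155/1401); sign now +1
reciprocity: (155/1401) = +1·(1401/155) since 155 mod 4 = 3, 1401 mod 4 = 1; sign now +1
(1401/155) = (6/155)   [reduce mod 155]
6 = 2^1·3; (2/155) = -1 since 155 mod 8 = 3, so (6/155) = (-1)^1·(3/155); sign now -1
reciprocity: (3/155) = -1·(155/3) since 3 mod 4 = 3, 155 mod 4 = 3; sign now +1
(155/3) = (2/3)   [reduce mod 3]
2 = 2^1·1; (2/3) = -1 since 3 mod 8 = 3, so (2/3) = (-1)^1·(1/3); sign now -1
(1/3) = 1; final value = sign = -1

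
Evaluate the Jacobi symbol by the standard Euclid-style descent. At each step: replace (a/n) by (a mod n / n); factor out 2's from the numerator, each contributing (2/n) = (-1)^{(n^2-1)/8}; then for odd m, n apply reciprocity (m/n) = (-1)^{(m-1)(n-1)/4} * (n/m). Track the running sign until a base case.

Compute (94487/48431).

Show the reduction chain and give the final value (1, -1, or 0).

(94487/48431) = (46056/48431)   [reduce mod 48431]
46056 = 2^3·5757; (2/48431) = +1 since 48431 mod 8 = 7, so (46056/48431) = (+1)^3·(5757/48431); sign now +1
reciprocity: (5757/48431) = +1·(48431/5757) since 5757 mod 4 = 1, 48431 mod 4 = 3; sign now +1
(48431/5757) = (2375/5757)   [reduce mod 5757]
reciprocity: (2375/5757) = +1·(5757/2375) since 2375 mod 4 = 3, 5757 mod 4 = 1; sign now +1
(5757/2375) = (1007/2375)   [reduce mod 2375]
reciprocity: (1007/2375) = -1·(2375/1007) since 1007 mod 4 = 3, 2375 mod 4 = 3; sign now -1
(2375/1007) = (361/1007)   [reduce mod 1007]
reciprocity: (361/1007) = +1·(1007/361) since 361 mod 4 = 1, 1007 mod 4 = 3; sign now -1
(1007/361) = (285/361)   [reduce mod 361]
reciprocity: (285/361) = +1·(361/285) since 285 mod 4 = 1, 361 mod 4 = 1; sign now -1
(361/285) = (76/285)   [reduce mod 285]
76 = 2^2·19; (2/285) = -1 since 285 mod 8 = 5, so (76/285) = (-1)^2·(19/285); sign now -1
reciprocity: (19/285) = +1·(285/19) since 19 mod 4 = 3, 285 mod 4 = 1; sign now -1
(285/19) = (0/19)   [reduce mod 19]
(0/19) = 0   [gcd(a, n) > 1]; final value = 0

0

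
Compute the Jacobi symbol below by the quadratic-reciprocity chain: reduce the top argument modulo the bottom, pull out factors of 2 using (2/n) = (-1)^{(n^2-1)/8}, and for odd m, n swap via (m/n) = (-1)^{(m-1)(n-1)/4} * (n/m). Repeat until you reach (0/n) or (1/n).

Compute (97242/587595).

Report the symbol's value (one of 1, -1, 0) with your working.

factor out 2^1: 97242 = 2^1·48621; with 587595 mod 8 = 3, (2/587595) = -1; sign now -1; continue with (48621/587595)
flip (48621/587595) -> (587595/48621): both odd, 48621 mod 4 = 1, 587595 mod 4 = 3, so the flip contributes +1; sign now -1
(587595/48621): 587595 mod 48621 = 4143, so (587595/48621) = (4143/48621)
flip (4143/48621) -> (48621/4143): both odd, 4143 mod 4 = 3, 48621 mod 4 = 1, so the flip contributes +1; sign now -1
(48621/4143): 48621 mod 4143 = 3048, so (48621/4143) = (3048/4143)
factor out 2^3: 3048 = 2^3·381; with 4143 mod 8 = 7, (2/4143) = +1; sign now -1; continue with (381/4143)
flip (381/4143) -> (4143/381): both odd, 381 mod 4 = 1, 4143 mod 4 = 3, so the flip contributes +1; sign now -1
(4143/381): 4143 mod 381 = 333, so (4143/381) = (333/381)
flip (333/381) -> (381/333): both odd, 333 mod 4 = 1, 381 mod 4 = 1, so the flip contributes +1; sign now -1
(381/333): 381 mod 333 = 48, so (381/333) = (48/333)
factor out 2^4: 48 = 2^4·3; with 333 mod 8 = 5, (2/333) = -1; sign now -1; continue with (3/333)
flip (3/333) -> (333/3): both odd, 3 mod 4 = 3, 333 mod 4 = 1, so the flip contributes +1; sign now -1
(333/3): 333 mod 3 = 0, so (333/3) = (0/3)
reached (0/3); gcd(a, n) > 1, so (0/3) = 0 and the symbol is 0

0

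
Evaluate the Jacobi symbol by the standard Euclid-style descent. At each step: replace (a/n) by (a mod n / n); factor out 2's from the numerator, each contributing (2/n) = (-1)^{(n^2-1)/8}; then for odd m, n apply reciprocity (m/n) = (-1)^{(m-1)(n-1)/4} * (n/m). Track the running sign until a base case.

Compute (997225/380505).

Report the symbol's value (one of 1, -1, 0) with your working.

0

(997225/380505) = (236215/380505)   [reduce mod 380505]
reciprocity: (236215/380505) = +1·(380505/236215) since 236215 mod 4 = 3, 380505 mod 4 = 1; sign now +1
(380505/236215) = (144290/236215)   [reduce mod 236215]
144290 = 2^1·72145; (2/236215) = +1 since 236215 mod 8 = 7, so (144290/236215) = (+1)^1·(72145/236215); sign now +1
reciprocity: (72145/236215) = +1·(236215/72145) since 72145 mod 4 = 1, 236215 mod 4 = 3; sign now +1
(236215/72145) = (19780/72145)   [reduce mod 72145]
19780 = 2^2·4945; (2/72145) = +1 since 72145 mod 8 = 1, so (19780/72145) = (+1)^2·(4945/72145); sign now +1
reciprocity: (4945/72145) = +1·(72145/4945) since 4945 mod 4 = 1, 72145 mod 4 = 1; sign now +1
(72145/4945) = (2915/4945)   [reduce mod 4945]
reciprocity: (2915/4945) = +1·(4945/2915) since 2915 mod 4 = 3, 4945 mod 4 = 1; sign now +1
(4945/2915) = (2030/2915)   [reduce mod 2915]
2030 = 2^1·1015; (2/2915) = -1 since 2915 mod 8 = 3, so (2030/2915) = (-1)^1·(1015/2915); sign now -1
reciprocity: (1015/2915) = -1·(2915/1015) since 1015 mod 4 = 3, 2915 mod 4 = 3; sign now +1
(2915/1015) = (885/1015)   [reduce mod 1015]
reciprocity: (885/1015) = +1·(1015/885) since 885 mod 4 = 1, 1015 mod 4 = 3; sign now +1
(1015/885) = (130/885)   [reduce mod 885]
130 = 2^1·65; (2/885) = -1 since 885 mod 8 = 5, so (130/885) = (-1)^1·(65/885); sign now -1
reciprocity: (65/885) = +1·(885/65) since 65 mod 4 = 1, 885 mod 4 = 1; sign now -1
(885/65) = (40/65)   [reduce mod 65]
40 = 2^3·5; (2/65) = +1 since 65 mod 8 = 1, so (40/65) = (+1)^3·(5/65); sign now -1
reciprocity: (5/65) = +1·(65/5) since 5 mod 4 = 1, 65 mod 4 = 1; sign now -1
(65/5) = (0/5)   [reduce mod 5]
(0/5) = 0   [gcd(a, n) > 1]; final value = 0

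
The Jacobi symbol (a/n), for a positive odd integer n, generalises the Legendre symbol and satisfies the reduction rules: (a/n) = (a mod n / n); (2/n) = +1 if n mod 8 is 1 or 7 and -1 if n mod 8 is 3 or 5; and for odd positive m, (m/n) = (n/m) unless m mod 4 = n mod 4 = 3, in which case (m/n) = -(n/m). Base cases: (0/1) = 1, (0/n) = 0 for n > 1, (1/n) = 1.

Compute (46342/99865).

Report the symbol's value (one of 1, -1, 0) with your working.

46342 = 2^1·23171; (2/99865) = +1 since 99865 mod 8 = 1, so (46342/99865) = (+1)^1·(23171/99865); sign now +1
reciprocity: (23171/99865) = +1·(99865/23171) since 23171 mod 4 = 3, 99865 mod 4 = 1; sign now +1
(99865/23171) = (7181/23171)   [reduce mod 23171]
reciprocity: (7181/23171) = +1·(23171/7181) since 7181 mod 4 = 1, 23171 mod 4 = 3; sign now +1
(23171/7181) = (1628/7181)   [reduce mod 7181]
1628 = 2^2·407; (2/7181) = -1 since 7181 mod 8 = 5, so (1628/7181) = (-1)^2·(407/7181); sign now +1
reciprocity: (407/7181) = +1·(7181/407) since 407 mod 4 = 3, 7181 mod 4 = 1; sign now +1
(7181/407) = (262/407)   [reduce mod 407]
262 = 2^1·131; (2/407) = +1 since 407 mod 8 = 7, so (262/407) = (+1)^1·(131/407); sign now +1
reciprocity: (131/407) = -1·(407/131) since 131 mod 4 = 3, 407 mod 4 = 3; sign now -1
(407/131) = (14/131)   [reduce mod 131]
14 = 2^1·7; (2/131) = -1 since 131 mod 8 = 3, so (14/131) = (-1)^1·(7/131); sign now +1
reciprocity: (7/131) = -1·(131/7) since 7 mod 4 = 3, 131 mod 4 = 3; sign now -1
(131/7) = (5/7)   [reduce mod 7]
reciprocity: (5/7) = +1·(7/5) since 5 mod 4 = 1, 7 mod 4 = 3; sign now -1
(7/5) = (2/5)   [reduce mod 5]
2 = 2^1·1; (2/5) = -1 since 5 mod 8 = 5, so (2/5) = (-1)^1·(1/5); sign now +1
(1/5) = 1; final value = sign = +1

1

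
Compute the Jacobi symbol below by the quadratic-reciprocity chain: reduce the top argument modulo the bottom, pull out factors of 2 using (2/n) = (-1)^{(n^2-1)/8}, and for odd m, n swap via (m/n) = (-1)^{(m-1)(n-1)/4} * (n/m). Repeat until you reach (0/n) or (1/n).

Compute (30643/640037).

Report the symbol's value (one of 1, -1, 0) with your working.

reciprocity: (30643/640037) = +1·(640037/30643) since 30643 mod 4 = 3, 640037 mod 4 = 1; sign now +1
(640037/30643) = (27177/30643)   [reduce mod 30643]
reciprocity: (27177/30643) = +1·(30643/27177) since 27177 mod 4 = 1, 30643 mod 4 = 3; sign now +1
(30643/27177) = (3466/27177)   [reduce mod 27177]
3466 = 2^1·1733; (2/27177) = +1 since 27177 mod 8 = 1, so (3466/27177) = (+1)^1·(1733/27177); sign now +1
reciprocity: (1733/27177) = +1·(27177/1733) since 1733 mod 4 = 1, 27177 mod 4 = 1; sign now +1
(27177/1733) = (1182/1733)   [reduce mod 1733]
1182 = 2^1·591; (2/1733) = -1 since 1733 mod 8 = 5, so (1182/1733) = (-1)^1·(591/1733); sign now -1
reciprocity: (591/1733) = +1·(1733/591) since 591 mod 4 = 3, 1733 mod 4 = 1; sign now -1
(1733/591) = (551/591)   [reduce mod 591]
reciprocity: (551/591) = -1·(591/551) since 551 mod 4 = 3, 591 mod 4 = 3; sign now +1
(591/551) = (40/551)   [reduce mod 551]
40 = 2^3·5; (2/551) = +1 since 551 mod 8 = 7, so (40/551) = (+1)^3·(5/551); sign now +1
reciprocity: (5/551) = +1·(551/5) since 5 mod 4 = 1, 551 mod 4 = 3; sign now +1
(551/5) = (1/5)   [reduce mod 5]
(1/5) = 1; final value = sign = +1

1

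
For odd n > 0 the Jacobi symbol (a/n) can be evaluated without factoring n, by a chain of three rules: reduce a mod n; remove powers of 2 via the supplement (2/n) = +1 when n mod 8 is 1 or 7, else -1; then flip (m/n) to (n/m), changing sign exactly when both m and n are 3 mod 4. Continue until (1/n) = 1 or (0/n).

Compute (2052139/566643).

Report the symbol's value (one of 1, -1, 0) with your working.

1

(2052139/566643): 2052139 mod 566643 = 352210, so (2052139/566643) = (352210/566643)
factor out 2^1: 352210 = 2^1·176105; with 566643 mod 8 = 3, (2/566643) = -1; sign now -1; continue with (176105/566643)
flip (176105/566643) -> (566643/176105): both odd, 176105 mod 4 = 1, 566643 mod 4 = 3, so the flip contributes +1; sign now -1
(566643/176105): 566643 mod 176105 = 38328, so (566643/176105) = (38328/176105)
factor out 2^3: 38328 = 2^3·4791; with 176105 mod 8 = 1, (2/176105) = +1; sign now -1; continue with (4791/176105)
flip (4791/176105) -> (176105/4791): both odd, 4791 mod 4 = 3, 176105 mod 4 = 1, so the flip contributes +1; sign now -1
(176105/4791): 176105 mod 4791 = 3629, so (176105/4791) = (3629/4791)
flip (3629/4791) -> (4791/3629): both odd, 3629 mod 4 = 1, 4791 mod 4 = 3, so the flip contributes +1; sign now -1
(4791/3629): 4791 mod 3629 = 1162, so (4791/3629) = (1162/3629)
factor out 2^1: 1162 = 2^1·581; with 3629 mod 8 = 5, (2/3629) = -1; sign now +1; continue with (581/3629)
flip (581/3629) -> (3629/581): both odd, 581 mod 4 = 1, 3629 mod 4 = 1, so the flip contributes +1; sign now +1
(3629/581): 3629 mod 581 = 143, so (3629/581) = (143/581)
flip (143/581) -> (581/143): both odd, 143 mod 4 = 3, 581 mod 4 = 1, so the flip contributes +1; sign now +1
(581/143): 581 mod 143 = 9, so (581/143) = (9/143)
flip (9/143) -> (143/9): both odd, 9 mod 4 = 1, 143 mod 4 = 3, so the flip contributes +1; sign now +1
(143/9): 143 mod 9 = 8, so (143/9) = (8/9)
factor out 2^3: 8 = 2^3·1; with 9 mod 8 = 1, (2/9) = +1; sign now +1; continue with (1/9)
reached (1/9) = 1, so the symbol is +1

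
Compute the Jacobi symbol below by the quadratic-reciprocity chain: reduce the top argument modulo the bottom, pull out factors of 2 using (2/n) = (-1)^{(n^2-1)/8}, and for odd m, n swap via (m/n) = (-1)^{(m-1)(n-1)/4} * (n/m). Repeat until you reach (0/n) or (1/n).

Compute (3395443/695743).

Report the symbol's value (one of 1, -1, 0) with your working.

1

(3395443/695743) = (612471/695743)   [reduce mod 695743]
reciprocity: (612471/695743) = -1·(695743/612471) since 612471 mod 4 = 3, 695743 mod 4 = 3; sign now -1
(695743/612471) = (83272/612471)   [reduce mod 612471]
83272 = 2^3·10409; (2/612471) = +1 since 612471 mod 8 = 7, so (83272/612471) = (+1)^3·(10409/612471); sign now -1
reciprocity: (10409/612471) = +1·(612471/10409) since 10409 mod 4 = 1, 612471 mod 4 = 3; sign now -1
(612471/10409) = (8749/10409)   [reduce mod 10409]
reciprocity: (8749/10409) = +1·(10409/8749) since 8749 mod 4 = 1, 10409 mod 4 = 1; sign now -1
(10409/8749) = (1660/8749)   [reduce mod 8749]
1660 = 2^2·415; (2/8749) = -1 since 8749 mod 8 = 5, so (1660/8749) = (-1)^2·(415/8749); sign now -1
reciprocity: (415/8749) = +1·(8749/415) since 415 mod 4 = 3, 8749 mod 4 = 1; sign now -1
(8749/415) = (34/415)   [reduce mod 415]
34 = 2^1·17; (2/415) = +1 since 415 mod 8 = 7, so (34/415) = (+1)^1·(17/415); sign now -1
reciprocity: (17/415) = +1·(415/17) since 17 mod 4 = 1, 415 mod 4 = 3; sign now -1
(415/17) = (7/17)   [reduce mod 17]
reciprocity: (7/17) = +1·(17/7) since 7 mod 4 = 3, 17 mod 4 = 1; sign now -1
(17/7) = (3/7)   [reduce mod 7]
reciprocity: (3/7) = -1·(7/3) since 3 mod 4 = 3, 7 mod 4 = 3; sign now +1
(7/3) = (1/3)   [reduce mod 3]
(1/3) = 1; final value = sign = +1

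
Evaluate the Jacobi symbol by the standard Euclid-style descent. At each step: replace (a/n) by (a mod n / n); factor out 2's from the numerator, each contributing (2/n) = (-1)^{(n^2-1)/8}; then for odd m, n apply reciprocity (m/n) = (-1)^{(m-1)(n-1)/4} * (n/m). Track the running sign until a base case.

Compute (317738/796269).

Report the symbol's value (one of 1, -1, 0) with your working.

factor out 2^1: 317738 = 2^1·158869; with 796269 mod 8 = 5, (2/796269) = -1; sign now -1; continue with (158869/796269)
flip (158869/796269) -> (796269/158869): both odd, 158869 mod 4 = 1, 796269 mod 4 = 1, so the flip contributes +1; sign now -1
(796269/158869): 796269 mod 158869 = 1924, so (796269/158869) = (1924/158869)
factor out 2^2: 1924 = 2^2·481; with 158869 mod 8 = 5, (2/158869) = -1; sign now -1; continue with (481/158869)
flip (481/158869) -> (158869/481): both odd, 481 mod 4 = 1, 158869 mod 4 = 1, so the flip contributes +1; sign now -1
(158869/481): 158869 mod 481 = 139, so (158869/481) = (139/481)
flip (139/481) -> (481/139): both odd, 139 mod 4 = 3, 481 mod 4 = 1, so the flip contributes +1; sign now -1
(481/139): 481 mod 139 = 64, so (481/139) = (64/139)
factor out 2^6: 64 = 2^6·1; with 139 mod 8 = 3, (2/139) = -1; sign now -1; continue with (1/139)
reached (1/139) = 1, so the symbol is -1

-1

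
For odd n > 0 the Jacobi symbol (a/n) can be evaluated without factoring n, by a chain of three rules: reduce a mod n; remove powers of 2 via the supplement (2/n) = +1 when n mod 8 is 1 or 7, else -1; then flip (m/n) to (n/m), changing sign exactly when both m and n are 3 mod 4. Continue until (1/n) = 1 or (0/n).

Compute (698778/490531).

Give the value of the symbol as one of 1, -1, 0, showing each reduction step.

1

(698778/490531): 698778 mod 490531 = 208247, so (698778/490531) = (208247/490531)
flip (208247/490531) -> (490531/208247): both odd, 208247 mod 4 = 3, 490531 mod 4 = 3, so the flip contributes -1; sign now -1
(490531/208247): 490531 mod 208247 = 74037, so (490531/208247) = (74037/208247)
flip (74037/208247) -> (208247/74037): both odd, 74037 mod 4 = 1, 208247 mod 4 = 3, so the flip contributes +1; sign now -1
(208247/74037): 208247 mod 74037 = 60173, so (208247/74037) = (60173/74037)
flip (60173/74037) -> (74037/60173): both odd, 60173 mod 4 = 1, 74037 mod 4 = 1, so the flip contributes +1; sign now -1
(74037/60173): 74037 mod 60173 = 13864, so (74037/60173) = (13864/60173)
factor out 2^3: 13864 = 2^3·1733; with 60173 mod 8 = 5, (2/60173) = -1; sign now +1; continue with (1733/60173)
flip (1733/60173) -> (60173/1733): both odd, 1733 mod 4 = 1, 60173 mod 4 = 1, so the flip contributes +1; sign now +1
(60173/1733): 60173 mod 1733 = 1251, so (60173/1733) = (1251/1733)
flip (1251/1733) -> (1733/1251): both odd, 1251 mod 4 = 3, 1733 mod 4 = 1, so the flip contributes +1; sign now +1
(1733/1251): 1733 mod 1251 = 482, so (1733/1251) = (482/1251)
factor out 2^1: 482 = 2^1·241; with 1251 mod 8 = 3, (2/1251) = -1; sign now -1; continue with (241/1251)
flip (241/1251) -> (1251/241): both odd, 241 mod 4 = 1, 1251 mod 4 = 3, so the flip contributes +1; sign now -1
(1251/241): 1251 mod 241 = 46, so (1251/241) = (46/241)
factor out 2^1: 46 = 2^1·23; with 241 mod 8 = 1, (2/241) = +1; sign now -1; continue with (23/241)
flip (23/241) -> (241/23): both odd, 23 mod 4 = 3, 241 mod 4 = 1, so the flip contributes +1; sign now -1
(241/23): 241 mod 23 = 11, so (241/23) = (11/23)
flip (11/23) -> (23/11): both odd, 11 mod 4 = 3, 23 mod 4 = 3, so the flip contributes -1; sign now +1
(23/11): 23 mod 11 = 1, so (23/11) = (1/11)
reached (1/11) = 1, so the symbol is +1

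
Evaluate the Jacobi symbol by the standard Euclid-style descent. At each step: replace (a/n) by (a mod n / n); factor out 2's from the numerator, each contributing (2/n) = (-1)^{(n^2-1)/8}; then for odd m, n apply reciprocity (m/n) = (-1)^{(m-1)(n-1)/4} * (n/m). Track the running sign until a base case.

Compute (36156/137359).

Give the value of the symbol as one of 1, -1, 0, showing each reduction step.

36156 = 2^2·9039; (2/137359) = +1 since 137359 mod 8 = 7, so (36156/137359) = (+1)^2·(9039/137359); sign now +1
reciprocity: (9039/137359) = -1·(137359/9039) since 9039 mod 4 = 3, 137359 mod 4 = 3; sign now -1
(137359/9039) = (1774/9039)   [reduce mod 9039]
1774 = 2^1·887; (2/9039) = +1 since 9039 mod 8 = 7, so (1774/9039) = (+1)^1·(887/9039); sign now -1
reciprocity: (887/9039) = -1·(9039/887) since 887 mod 4 = 3, 9039 mod 4 = 3; sign now +1
(9039/887) = (169/887)   [reduce mod 887]
reciprocity: (169/887) = +1·(887/169) since 169 mod 4 = 1, 887 mod 4 = 3; sign now +1
(887/169) = (42/169)   [reduce mod 169]
42 = 2^1·21; (2/169) = +1 since 169 mod 8 = 1, so (42/169) = (+1)^1·(21/169); sign now +1
reciprocity: (21/169) = +1·(169/21) since 21 mod 4 = 1, 169 mod 4 = 1; sign now +1
(169/21) = (1/21)   [reduce mod 21]
(1/21) = 1; final value = sign = +1

1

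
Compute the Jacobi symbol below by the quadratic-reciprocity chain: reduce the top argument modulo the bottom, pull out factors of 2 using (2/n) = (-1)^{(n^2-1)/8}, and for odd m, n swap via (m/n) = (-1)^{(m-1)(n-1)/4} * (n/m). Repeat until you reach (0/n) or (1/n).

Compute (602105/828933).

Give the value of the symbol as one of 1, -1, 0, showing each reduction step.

0

reciprocity: (602105/828933) = +1·(828933/602105) since 602105 mod 4 = 1, 828933 mod 4 = 1; sign now +1
(828933/602105) = (226828/602105)   [reduce mod 602105]
226828 = 2^2·56707; (2/602105) = +1 since 602105 mod 8 = 1, so (226828/602105) = (+1)^2·(56707/602105); sign now +1
reciprocity: (56707/602105) = +1·(602105/56707) since 56707 mod 4 = 3, 602105 mod 4 = 1; sign now +1
(602105/56707) = (35035/56707)   [reduce mod 56707]
reciprocity: (35035/56707) = -1·(56707/35035) since 35035 mod 4 = 3, 56707 mod 4 = 3; sign now -1
(56707/35035) = (21672/35035)   [reduce mod 35035]
21672 = 2^3·2709; (2/35035) = -1 since 35035 mod 8 = 3, so (21672/35035) = (-1)^3·(2709/35035); sign now +1
reciprocity: (2709/35035) = +1·(35035/2709) since 2709 mod 4 = 1, 35035 mod 4 = 3; sign now +1
(35035/2709) = (2527/2709)   [reduce mod 2709]
reciprocity: (2527/2709) = +1·(2709/2527) since 2527 mod 4 = 3, 2709 mod 4 = 1; sign now +1
(2709/2527) = (182/2527)   [reduce mod 2527]
182 = 2^1·91; (2/2527) = +1 since 2527 mod 8 = 7, so (182/2527) = (+1)^1·(91/2527); sign now +1
reciprocity: (91/2527) = -1·(2527/91) since 91 mod 4 = 3, 2527 mod 4 = 3; sign now -1
(2527/91) = (70/91)   [reduce mod 91]
70 = 2^1·35; (2/91) = -1 since 91 mod 8 = 3, so (70/91) = (-1)^1·(35/91); sign now +1
reciprocity: (35/91) = -1·(91/35) since 35 mod 4 = 3, 91 mod 4 = 3; sign now -1
(91/35) = (21/35)   [reduce mod 35]
reciprocity: (21/35) = +1·(35/21) since 21 mod 4 = 1, 35 mod 4 = 3; sign now -1
(35/21) = (14/21)   [reduce mod 21]
14 = 2^1·7; (2/21) = -1 since 21 mod 8 = 5, so (14/21) = (-1)^1·(7/21); sign now +1
reciprocity: (7/21) = +1·(21/7) since 7 mod 4 = 3, 21 mod 4 = 1; sign now +1
(21/7) = (0/7)   [reduce mod 7]
(0/7) = 0   [gcd(a, n) > 1]; final value = 0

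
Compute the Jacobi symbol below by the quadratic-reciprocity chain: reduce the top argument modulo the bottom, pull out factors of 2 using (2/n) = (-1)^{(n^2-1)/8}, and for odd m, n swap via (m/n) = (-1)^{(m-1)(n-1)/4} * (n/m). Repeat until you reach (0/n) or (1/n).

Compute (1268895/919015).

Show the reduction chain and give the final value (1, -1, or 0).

0

(1268895/919015) = (349880/919015)   [reduce mod 919015]
349880 = 2^3·43735; (2/919015) = +1 since 919015 mod 8 = 7, so (349880/919015) = (+1)^3·(43735/919015); sign now +1
reciprocity: (43735/919015) = -1·(919015/43735) since 43735 mod 4 = 3, 919015 mod 4 = 3; sign now -1
(919015/43735) = (580/43735)   [reduce mod 43735]
580 = 2^2·145; (2/43735) = +1 since 43735 mod 8 = 7, so (580/43735) = (+1)^2·(145/43735); sign now -1
reciprocity: (145/43735) = +1·(43735/145) since 145 mod 4 = 1, 43735 mod 4 = 3; sign now -1
(43735/145) = (90/145)   [reduce mod 145]
90 = 2^1·45; (2/145) = +1 since 145 mod 8 = 1, so (90/145) = (+1)^1·(45/145); sign now -1
reciprocity: (45/145) = +1·(145/45) since 45 mod 4 = 1, 145 mod 4 = 1; sign now -1
(145/45) = (10/45)   [reduce mod 45]
10 = 2^1·5; (2/45) = -1 since 45 mod 8 = 5, so (10/45) = (-1)^1·(5/45); sign now +1
reciprocity: (5/45) = +1·(45/5) since 5 mod 4 = 1, 45 mod 4 = 1; sign now +1
(45/5) = (0/5)   [reduce mod 5]
(0/5) = 0   [gcd(a, n) > 1]; final value = 0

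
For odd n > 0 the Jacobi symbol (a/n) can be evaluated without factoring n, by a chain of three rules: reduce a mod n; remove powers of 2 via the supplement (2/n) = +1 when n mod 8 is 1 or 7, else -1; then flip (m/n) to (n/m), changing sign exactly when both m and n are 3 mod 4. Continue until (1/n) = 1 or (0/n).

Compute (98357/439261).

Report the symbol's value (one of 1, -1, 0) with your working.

flip (98357/439261) -> (439261/98357): both odd, 98357 mod 4 = 1, 439261 mod 4 = 1, so the flip contributes +1; sign now +1
(439261/98357): 439261 mod 98357 = 45833, so (439261/98357) = (45833/98357)
flip (45833/98357) -> (98357/45833): both odd, 45833 mod 4 = 1, 98357 mod 4 = 1, so the flip contributes +1; sign now +1
(98357/45833): 98357 mod 45833 = 6691, so (98357/45833) = (6691/45833)
flip (6691/45833) -> (45833/6691): both odd, 6691 mod 4 = 3, 45833 mod 4 = 1, so the flip contributes +1; sign now +1
(45833/6691): 45833 mod 6691 = 5687, so (45833/6691) = (5687/6691)
flip (5687/6691) -> (6691/5687): both odd, 5687 mod 4 = 3, 6691 mod 4 = 3, so the flip contributes -1; sign now -1
(6691/5687): 6691 mod 5687 = 1004, so (6691/5687) = (1004/5687)
factor out 2^2: 1004 = 2^2·251; with 5687 mod 8 = 7, (2/5687) = +1; sign now -1; continue with (251/5687)
flip (251/5687) -> (5687/251): both odd, 251 mod 4 = 3, 5687 mod 4 = 3, so the flip contributes -1; sign now +1
(5687/251): 5687 mod 251 = 165, so (5687/251) = (165/251)
flip (165/251) -> (251/165): both odd, 165 mod 4 = 1, 251 mod 4 = 3, so the flip contributes +1; sign now +1
(251/165): 251 mod 165 = 86, so (251/165) = (86/165)
factor out 2^1: 86 = 2^1·43; with 165 mod 8 = 5, (2/165) = -1; sign now -1; continue with (43/165)
flip (43/165) -> (165/43): both odd, 43 mod 4 = 3, 165 mod 4 = 1, so the flip contributes +1; sign now -1
(165/43): 165 mod 43 = 36, so (165/43) = (36/43)
factor out 2^2: 36 = 2^2·9; with 43 mod 8 = 3, (2/43) = -1; sign now -1; continue with (9/43)
flip (9/43) -> (43/9): both odd, 9 mod 4 = 1, 43 mod 4 = 3, so the flip contributes +1; sign now -1
(43/9): 43 mod 9 = 7, so (43/9) = (7/9)
flip (7/9) -> (9/7): both odd, 7 mod 4 = 3, 9 mod 4 = 1, so the flip contributes +1; sign now -1
(9/7): 9 mod 7 = 2, so (9/7) = (2/7)
factor out 2^1: 2 = 2^1·1; with 7 mod 8 = 7, (2/7) = +1; sign now -1; continue with (1/7)
reached (1/7) = 1, so the symbol is -1

-1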